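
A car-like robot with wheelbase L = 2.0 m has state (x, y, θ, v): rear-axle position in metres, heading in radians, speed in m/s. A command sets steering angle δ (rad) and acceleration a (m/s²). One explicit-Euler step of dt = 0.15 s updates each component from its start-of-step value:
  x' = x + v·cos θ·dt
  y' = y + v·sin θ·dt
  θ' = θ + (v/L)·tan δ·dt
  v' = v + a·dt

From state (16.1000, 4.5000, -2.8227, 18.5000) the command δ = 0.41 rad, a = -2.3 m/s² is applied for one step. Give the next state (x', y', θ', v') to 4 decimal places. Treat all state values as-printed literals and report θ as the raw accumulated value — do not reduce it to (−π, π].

(13.4649, 3.6300, -2.2196, 18.1550)

x' = 16.1000 + 18.5000·cos(-2.8227)·0.15 = 13.4649
y' = 4.5000 + 18.5000·sin(-2.8227)·0.15 = 3.6300
θ' = -2.8227 + (18.5000/2.0)·tan(0.41)·0.15 = -2.2196
v' = 18.5000 − 2.3000·0.15 = 18.1550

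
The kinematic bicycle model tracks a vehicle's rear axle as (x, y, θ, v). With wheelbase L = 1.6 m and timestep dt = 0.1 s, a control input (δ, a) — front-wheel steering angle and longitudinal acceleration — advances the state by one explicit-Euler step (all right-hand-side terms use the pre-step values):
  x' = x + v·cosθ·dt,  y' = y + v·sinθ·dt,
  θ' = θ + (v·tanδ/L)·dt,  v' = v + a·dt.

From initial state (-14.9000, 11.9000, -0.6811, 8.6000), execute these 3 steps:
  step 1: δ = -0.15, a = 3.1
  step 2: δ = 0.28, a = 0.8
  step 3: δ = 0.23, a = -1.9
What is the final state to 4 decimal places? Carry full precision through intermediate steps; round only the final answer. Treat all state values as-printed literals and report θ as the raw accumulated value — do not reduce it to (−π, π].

after step 1 (δ=-0.15, a=3.1): (-14.231883, 11.358503, -0.762335, 8.910000)
after step 2 (δ=0.28, a=0.8): (-13.587489, 10.743167, -0.602203, 8.990000)
after step 3 (δ=0.23, a=-1.9): (-12.846633, 10.233920, -0.470644, 8.800000)

(-12.8466, 10.2339, -0.4706, 8.8000)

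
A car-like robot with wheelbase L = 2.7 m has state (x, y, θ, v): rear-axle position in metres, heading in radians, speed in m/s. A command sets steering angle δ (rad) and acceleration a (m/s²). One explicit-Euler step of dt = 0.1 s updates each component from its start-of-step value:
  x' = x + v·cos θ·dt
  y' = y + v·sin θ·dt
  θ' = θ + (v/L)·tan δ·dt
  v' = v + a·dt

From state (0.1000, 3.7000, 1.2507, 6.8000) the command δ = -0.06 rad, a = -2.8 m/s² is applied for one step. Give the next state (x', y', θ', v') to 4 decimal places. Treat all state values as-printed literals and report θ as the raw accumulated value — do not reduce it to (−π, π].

x' = 0.1000 + 6.8000·cos(1.2507)·0.1 = 0.3140
y' = 3.7000 + 6.8000·sin(1.2507)·0.1 = 4.3455
θ' = 1.2507 + (6.8000/2.7)·tan(-0.06)·0.1 = 1.2356
v' = 6.8000 − 2.8000·0.1 = 6.5200

(0.3140, 4.3455, 1.2356, 6.5200)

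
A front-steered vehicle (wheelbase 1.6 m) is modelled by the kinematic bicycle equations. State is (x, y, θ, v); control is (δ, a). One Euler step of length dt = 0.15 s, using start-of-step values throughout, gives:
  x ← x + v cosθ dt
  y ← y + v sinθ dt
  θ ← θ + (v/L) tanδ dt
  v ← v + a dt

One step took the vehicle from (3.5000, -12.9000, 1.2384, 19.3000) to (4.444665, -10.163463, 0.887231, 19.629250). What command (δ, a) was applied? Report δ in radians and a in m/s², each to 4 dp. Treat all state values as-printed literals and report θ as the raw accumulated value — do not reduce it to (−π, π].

δ = -0.1917, a = 2.1950

a = (v'−v)/dt = (0.329250)/0.15 = 2.1950
Δθ = θ'−θ = -0.351169;  (v·dt/L) = 19.3000·0.15/1.6 = 1.809375
tan δ = Δθ·L/(v·dt) = -0.194083  →  δ = -0.1917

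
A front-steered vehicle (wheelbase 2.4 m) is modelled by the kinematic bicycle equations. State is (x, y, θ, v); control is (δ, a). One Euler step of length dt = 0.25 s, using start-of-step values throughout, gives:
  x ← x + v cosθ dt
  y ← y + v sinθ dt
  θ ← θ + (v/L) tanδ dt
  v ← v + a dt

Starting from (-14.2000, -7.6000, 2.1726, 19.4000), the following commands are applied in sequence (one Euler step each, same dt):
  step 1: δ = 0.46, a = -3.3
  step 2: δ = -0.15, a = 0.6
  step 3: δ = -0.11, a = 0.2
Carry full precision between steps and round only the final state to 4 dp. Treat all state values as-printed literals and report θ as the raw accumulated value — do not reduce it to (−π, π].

after step 1 (δ=0.46, a=-3.3): (-16.945731, -3.602068, 3.173819, 18.575000)
after step 2 (δ=-0.15, a=0.6): (-21.587070, -3.751695, 2.881388, 18.725000)
after step 3 (δ=-0.11, a=0.2): (-26.110737, -2.547313, 2.665962, 18.775000)

(-26.1107, -2.5473, 2.6660, 18.7750)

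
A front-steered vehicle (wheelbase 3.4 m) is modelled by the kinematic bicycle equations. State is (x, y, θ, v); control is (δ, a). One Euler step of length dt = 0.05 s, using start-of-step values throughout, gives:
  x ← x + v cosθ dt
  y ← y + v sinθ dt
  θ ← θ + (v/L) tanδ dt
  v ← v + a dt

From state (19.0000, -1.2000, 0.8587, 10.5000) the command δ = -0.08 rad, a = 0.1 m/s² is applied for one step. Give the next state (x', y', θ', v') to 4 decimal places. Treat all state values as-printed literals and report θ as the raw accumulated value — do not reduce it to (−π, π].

(19.3430, -0.8026, 0.8463, 10.5050)

x' = 19.0000 + 10.5000·cos(0.8587)·0.05 = 19.3430
y' = -1.2000 + 10.5000·sin(0.8587)·0.05 = -0.8026
θ' = 0.8587 + (10.5000/3.4)·tan(-0.08)·0.05 = 0.8463
v' = 10.5000 + 0.1000·0.05 = 10.5050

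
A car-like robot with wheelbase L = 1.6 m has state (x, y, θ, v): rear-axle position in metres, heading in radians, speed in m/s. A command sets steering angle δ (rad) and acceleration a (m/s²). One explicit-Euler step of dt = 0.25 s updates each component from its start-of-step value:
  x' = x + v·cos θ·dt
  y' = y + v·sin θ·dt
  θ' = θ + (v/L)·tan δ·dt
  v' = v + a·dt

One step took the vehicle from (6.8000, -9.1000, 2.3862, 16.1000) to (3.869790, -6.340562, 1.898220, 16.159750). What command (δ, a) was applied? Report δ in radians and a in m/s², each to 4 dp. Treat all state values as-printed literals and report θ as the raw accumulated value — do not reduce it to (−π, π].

a = (v'−v)/dt = (0.059750)/0.25 = 0.2390
Δθ = θ'−θ = -0.487980;  (v·dt/L) = 16.1000·0.25/1.6 = 2.515625
tan δ = Δθ·L/(v·dt) = -0.193980  →  δ = -0.1916

δ = -0.1916, a = 0.2390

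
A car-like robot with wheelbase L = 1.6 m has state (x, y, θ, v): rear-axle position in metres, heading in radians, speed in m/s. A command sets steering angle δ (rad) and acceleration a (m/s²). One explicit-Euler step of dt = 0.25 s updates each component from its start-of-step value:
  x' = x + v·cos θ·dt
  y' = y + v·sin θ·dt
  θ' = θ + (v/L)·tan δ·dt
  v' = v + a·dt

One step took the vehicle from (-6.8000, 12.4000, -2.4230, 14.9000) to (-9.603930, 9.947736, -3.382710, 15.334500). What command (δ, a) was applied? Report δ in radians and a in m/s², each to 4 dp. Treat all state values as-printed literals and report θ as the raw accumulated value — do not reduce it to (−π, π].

a = (v'−v)/dt = (0.434500)/0.25 = 1.7380
Δθ = θ'−θ = -0.959710;  (v·dt/L) = 14.9000·0.25/1.6 = 2.328125
tan δ = Δθ·L/(v·dt) = -0.412224  →  δ = -0.3910

δ = -0.3910, a = 1.7380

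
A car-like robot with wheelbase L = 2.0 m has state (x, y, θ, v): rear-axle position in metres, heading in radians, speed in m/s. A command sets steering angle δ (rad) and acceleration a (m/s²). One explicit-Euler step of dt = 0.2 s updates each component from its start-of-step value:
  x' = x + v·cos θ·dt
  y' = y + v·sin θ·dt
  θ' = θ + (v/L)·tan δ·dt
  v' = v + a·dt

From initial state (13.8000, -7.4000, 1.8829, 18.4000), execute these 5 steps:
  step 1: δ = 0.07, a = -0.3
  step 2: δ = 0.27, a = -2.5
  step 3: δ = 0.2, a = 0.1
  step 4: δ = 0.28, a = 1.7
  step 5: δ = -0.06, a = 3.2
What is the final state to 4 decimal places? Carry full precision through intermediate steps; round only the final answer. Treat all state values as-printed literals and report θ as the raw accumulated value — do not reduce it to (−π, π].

after step 1 (δ=0.07, a=-0.3): (12.670014, -3.897782, 2.011911, 18.340000)
after step 2 (δ=0.27, a=-2.5): (11.103971, -0.580896, 2.519485, 17.840000)
after step 3 (δ=0.2, a=0.1): (8.204428, 1.498353, 2.881120, 17.860000)
after step 4 (δ=0.28, a=1.7): (4.752917, 2.418276, 3.394692, 18.200000)
after step 5 (δ=-0.06, a=3.2): (1.228884, 1.506799, 3.285361, 18.840000)

(1.2289, 1.5068, 3.2854, 18.8400)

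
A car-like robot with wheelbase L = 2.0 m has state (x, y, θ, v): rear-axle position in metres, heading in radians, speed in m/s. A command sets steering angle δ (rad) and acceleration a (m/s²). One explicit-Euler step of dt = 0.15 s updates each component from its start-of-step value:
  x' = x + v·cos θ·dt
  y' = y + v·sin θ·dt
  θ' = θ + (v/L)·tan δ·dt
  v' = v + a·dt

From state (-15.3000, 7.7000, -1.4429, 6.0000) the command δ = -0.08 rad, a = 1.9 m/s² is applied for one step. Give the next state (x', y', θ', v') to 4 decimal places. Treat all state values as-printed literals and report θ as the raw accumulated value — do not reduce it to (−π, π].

(-15.1852, 6.8074, -1.4790, 6.2850)

x' = -15.3000 + 6.0000·cos(-1.4429)·0.15 = -15.1852
y' = 7.7000 + 6.0000·sin(-1.4429)·0.15 = 6.8074
θ' = -1.4429 + (6.0000/2.0)·tan(-0.08)·0.15 = -1.4790
v' = 6.0000 + 1.9000·0.15 = 6.2850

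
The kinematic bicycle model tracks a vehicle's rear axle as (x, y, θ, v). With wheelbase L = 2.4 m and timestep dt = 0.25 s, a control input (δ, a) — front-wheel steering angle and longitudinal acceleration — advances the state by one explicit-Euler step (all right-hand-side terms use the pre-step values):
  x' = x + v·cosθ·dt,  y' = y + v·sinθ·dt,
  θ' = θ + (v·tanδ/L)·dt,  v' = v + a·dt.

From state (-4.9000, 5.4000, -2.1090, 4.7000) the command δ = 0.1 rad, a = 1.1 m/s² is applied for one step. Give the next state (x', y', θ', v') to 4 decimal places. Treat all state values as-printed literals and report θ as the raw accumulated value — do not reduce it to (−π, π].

x' = -4.9000 + 4.7000·cos(-2.1090)·0.25 = -5.5023
y' = 5.4000 + 4.7000·sin(-2.1090)·0.25 = 4.3911
θ' = -2.1090 + (4.7000/2.4)·tan(0.1)·0.25 = -2.0599
v' = 4.7000 + 1.1000·0.25 = 4.9750

(-5.5023, 4.3911, -2.0599, 4.9750)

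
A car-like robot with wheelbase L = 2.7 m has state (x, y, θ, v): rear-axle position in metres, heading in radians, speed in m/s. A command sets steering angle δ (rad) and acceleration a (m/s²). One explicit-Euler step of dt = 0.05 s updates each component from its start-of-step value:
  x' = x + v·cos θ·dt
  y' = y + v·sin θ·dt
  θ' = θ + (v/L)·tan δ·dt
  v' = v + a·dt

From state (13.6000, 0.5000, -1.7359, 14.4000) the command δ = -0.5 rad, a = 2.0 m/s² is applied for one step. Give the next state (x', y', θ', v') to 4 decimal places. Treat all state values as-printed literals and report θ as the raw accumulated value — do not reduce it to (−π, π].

(13.4817, -0.2102, -1.8816, 14.5000)

x' = 13.6000 + 14.4000·cos(-1.7359)·0.05 = 13.4817
y' = 0.5000 + 14.4000·sin(-1.7359)·0.05 = -0.2102
θ' = -1.7359 + (14.4000/2.7)·tan(-0.5)·0.05 = -1.8816
v' = 14.4000 + 2.0000·0.05 = 14.5000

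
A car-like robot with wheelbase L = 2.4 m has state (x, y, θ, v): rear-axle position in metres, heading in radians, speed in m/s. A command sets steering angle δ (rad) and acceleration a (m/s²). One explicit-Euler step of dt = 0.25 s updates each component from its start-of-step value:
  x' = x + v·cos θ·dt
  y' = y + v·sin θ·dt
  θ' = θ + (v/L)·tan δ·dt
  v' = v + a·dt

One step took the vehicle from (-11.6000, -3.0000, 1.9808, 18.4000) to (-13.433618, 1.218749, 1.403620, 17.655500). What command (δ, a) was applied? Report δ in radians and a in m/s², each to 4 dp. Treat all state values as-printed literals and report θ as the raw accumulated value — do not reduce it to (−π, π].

a = (v'−v)/dt = (-0.744500)/0.25 = -2.9780
Δθ = θ'−θ = -0.577180;  (v·dt/L) = 18.4000·0.25/2.4 = 1.916667
tan δ = Δθ·L/(v·dt) = -0.301137  →  δ = -0.2925

δ = -0.2925, a = -2.9780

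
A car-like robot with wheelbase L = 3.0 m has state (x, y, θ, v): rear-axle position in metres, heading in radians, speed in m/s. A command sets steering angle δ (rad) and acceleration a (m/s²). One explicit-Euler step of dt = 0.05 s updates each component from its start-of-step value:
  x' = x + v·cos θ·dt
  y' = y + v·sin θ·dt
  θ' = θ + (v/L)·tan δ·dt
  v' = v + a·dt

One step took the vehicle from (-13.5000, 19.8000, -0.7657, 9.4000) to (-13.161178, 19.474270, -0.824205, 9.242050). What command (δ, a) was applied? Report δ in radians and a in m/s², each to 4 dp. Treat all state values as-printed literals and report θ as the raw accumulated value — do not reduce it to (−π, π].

a = (v'−v)/dt = (-0.157950)/0.05 = -3.1590
Δθ = θ'−θ = -0.058505;  (v·dt/L) = 9.4000·0.05/3.0 = 0.156667
tan δ = Δθ·L/(v·dt) = -0.373436  →  δ = -0.3574

δ = -0.3574, a = -3.1590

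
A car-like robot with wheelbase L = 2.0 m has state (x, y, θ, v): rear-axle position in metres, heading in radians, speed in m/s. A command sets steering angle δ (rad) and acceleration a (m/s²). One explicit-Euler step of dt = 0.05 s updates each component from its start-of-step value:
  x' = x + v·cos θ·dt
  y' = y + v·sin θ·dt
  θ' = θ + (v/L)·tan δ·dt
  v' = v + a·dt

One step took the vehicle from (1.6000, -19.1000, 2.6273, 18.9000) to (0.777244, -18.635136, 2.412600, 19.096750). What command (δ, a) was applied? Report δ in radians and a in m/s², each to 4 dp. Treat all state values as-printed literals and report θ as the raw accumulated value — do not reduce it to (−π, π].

δ = -0.4265, a = 3.9350

a = (v'−v)/dt = (0.196750)/0.05 = 3.9350
Δθ = θ'−θ = -0.214700;  (v·dt/L) = 18.9000·0.05/2.0 = 0.472500
tan δ = Δθ·L/(v·dt) = -0.454392  →  δ = -0.4265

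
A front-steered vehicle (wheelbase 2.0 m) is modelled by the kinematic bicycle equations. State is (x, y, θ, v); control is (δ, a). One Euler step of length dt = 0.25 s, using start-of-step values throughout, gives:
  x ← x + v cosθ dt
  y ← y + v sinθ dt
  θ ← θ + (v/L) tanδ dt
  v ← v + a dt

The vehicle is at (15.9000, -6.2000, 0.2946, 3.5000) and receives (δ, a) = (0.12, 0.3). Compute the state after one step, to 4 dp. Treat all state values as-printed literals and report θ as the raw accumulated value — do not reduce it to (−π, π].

x' = 15.9000 + 3.5000·cos(0.2946)·0.25 = 16.7373
y' = -6.2000 + 3.5000·sin(0.2946)·0.25 = -5.9459
θ' = 0.2946 + (3.5000/2.0)·tan(0.12)·0.25 = 0.3474
v' = 3.5000 + 0.3000·0.25 = 3.5750

(16.7373, -5.9459, 0.3474, 3.5750)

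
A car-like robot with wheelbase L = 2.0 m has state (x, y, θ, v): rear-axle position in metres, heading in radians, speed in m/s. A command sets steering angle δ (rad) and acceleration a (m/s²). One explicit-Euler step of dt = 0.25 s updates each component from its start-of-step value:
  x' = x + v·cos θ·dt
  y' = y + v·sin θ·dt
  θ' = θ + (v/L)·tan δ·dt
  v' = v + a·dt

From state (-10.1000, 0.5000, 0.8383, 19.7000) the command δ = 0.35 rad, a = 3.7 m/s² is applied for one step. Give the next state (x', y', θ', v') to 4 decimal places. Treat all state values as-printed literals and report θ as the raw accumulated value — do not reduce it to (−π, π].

(-6.8065, 4.1618, 1.7372, 20.6250)

x' = -10.1000 + 19.7000·cos(0.8383)·0.25 = -6.8065
y' = 0.5000 + 19.7000·sin(0.8383)·0.25 = 4.1618
θ' = 0.8383 + (19.7000/2.0)·tan(0.35)·0.25 = 1.7372
v' = 19.7000 + 3.7000·0.25 = 20.6250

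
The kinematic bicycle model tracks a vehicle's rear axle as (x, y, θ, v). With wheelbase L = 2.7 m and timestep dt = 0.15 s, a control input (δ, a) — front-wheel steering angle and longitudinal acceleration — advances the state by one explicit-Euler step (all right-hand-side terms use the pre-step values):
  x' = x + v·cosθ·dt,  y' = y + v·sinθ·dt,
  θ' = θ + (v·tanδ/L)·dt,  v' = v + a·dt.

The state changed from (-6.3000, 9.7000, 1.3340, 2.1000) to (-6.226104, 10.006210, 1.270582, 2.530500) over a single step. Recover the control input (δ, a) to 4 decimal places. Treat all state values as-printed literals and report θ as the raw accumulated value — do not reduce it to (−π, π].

δ = -0.4979, a = 2.8700

a = (v'−v)/dt = (0.430500)/0.15 = 2.8700
Δθ = θ'−θ = -0.063418;  (v·dt/L) = 2.1000·0.15/2.7 = 0.116667
tan δ = Δθ·L/(v·dt) = -0.543583  →  δ = -0.4979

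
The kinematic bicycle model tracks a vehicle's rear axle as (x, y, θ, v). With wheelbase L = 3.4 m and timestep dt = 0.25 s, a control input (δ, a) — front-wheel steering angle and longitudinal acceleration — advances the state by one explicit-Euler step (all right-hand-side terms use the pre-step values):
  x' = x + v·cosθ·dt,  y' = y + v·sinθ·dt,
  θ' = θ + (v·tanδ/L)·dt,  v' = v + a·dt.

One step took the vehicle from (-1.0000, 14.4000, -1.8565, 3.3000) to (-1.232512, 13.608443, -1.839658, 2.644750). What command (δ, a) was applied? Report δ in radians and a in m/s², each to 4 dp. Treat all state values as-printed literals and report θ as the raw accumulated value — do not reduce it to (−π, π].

a = (v'−v)/dt = (-0.655250)/0.25 = -2.6210
Δθ = θ'−θ = 0.016842;  (v·dt/L) = 3.3000·0.25/3.4 = 0.242647
tan δ = Δθ·L/(v·dt) = 0.069409  →  δ = 0.0693

δ = 0.0693, a = -2.6210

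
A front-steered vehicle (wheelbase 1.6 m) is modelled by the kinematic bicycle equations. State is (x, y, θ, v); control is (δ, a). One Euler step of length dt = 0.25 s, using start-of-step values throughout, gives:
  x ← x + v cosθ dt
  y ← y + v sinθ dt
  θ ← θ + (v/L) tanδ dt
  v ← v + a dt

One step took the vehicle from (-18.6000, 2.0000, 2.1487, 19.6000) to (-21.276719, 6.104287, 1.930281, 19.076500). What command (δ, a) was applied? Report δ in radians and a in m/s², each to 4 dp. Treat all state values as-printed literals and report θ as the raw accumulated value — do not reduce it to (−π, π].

a = (v'−v)/dt = (-0.523500)/0.25 = -2.0940
Δθ = θ'−θ = -0.218419;  (v·dt/L) = 19.6000·0.25/1.6 = 3.062500
tan δ = Δθ·L/(v·dt) = -0.071320  →  δ = -0.0712

δ = -0.0712, a = -2.0940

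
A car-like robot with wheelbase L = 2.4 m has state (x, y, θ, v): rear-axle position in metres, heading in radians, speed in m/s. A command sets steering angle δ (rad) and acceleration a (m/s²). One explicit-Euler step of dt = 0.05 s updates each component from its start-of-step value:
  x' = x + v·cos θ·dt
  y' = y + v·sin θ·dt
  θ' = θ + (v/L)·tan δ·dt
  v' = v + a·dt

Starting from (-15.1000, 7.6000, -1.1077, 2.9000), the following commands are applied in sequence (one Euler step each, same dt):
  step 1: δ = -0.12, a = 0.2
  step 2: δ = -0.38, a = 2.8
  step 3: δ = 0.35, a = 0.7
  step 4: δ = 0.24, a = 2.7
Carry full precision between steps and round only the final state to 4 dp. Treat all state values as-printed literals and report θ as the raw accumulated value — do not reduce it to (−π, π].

(-14.8396, 7.0625, -1.1003, 3.2200)

after step 1 (δ=-0.12, a=0.2): (-15.035226, 7.470272, -1.114985, 2.910000)
after step 2 (δ=-0.38, a=2.8): (-14.971178, 7.339627, -1.139199, 3.050000)
after step 3 (δ=0.35, a=0.7): (-14.907384, 7.201112, -1.116005, 3.085000)
after step 4 (δ=0.24, a=2.7): (-14.839626, 7.062541, -1.100277, 3.220000)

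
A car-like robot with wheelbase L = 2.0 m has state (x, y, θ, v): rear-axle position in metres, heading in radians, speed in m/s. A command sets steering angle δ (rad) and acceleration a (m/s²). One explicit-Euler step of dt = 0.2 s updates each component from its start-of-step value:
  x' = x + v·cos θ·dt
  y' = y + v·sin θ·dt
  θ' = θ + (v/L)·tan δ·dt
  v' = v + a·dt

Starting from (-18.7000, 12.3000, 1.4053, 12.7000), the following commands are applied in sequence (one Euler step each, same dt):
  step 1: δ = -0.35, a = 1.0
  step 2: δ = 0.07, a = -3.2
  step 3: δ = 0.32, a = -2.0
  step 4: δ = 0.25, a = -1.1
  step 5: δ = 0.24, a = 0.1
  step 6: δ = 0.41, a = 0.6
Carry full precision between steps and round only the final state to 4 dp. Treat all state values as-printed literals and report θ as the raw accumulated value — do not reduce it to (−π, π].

(-16.6132, 25.7361, 2.5329, 11.7800)

after step 1 (δ=-0.35, a=1.0): (-18.281556, 14.805295, 0.941714, 12.900000)
after step 2 (δ=0.07, a=-3.2): (-16.763475, 16.891400, 1.032162, 12.260000)
after step 3 (δ=0.32, a=-2.0): (-15.505686, 18.996221, 1.438445, 11.860000)
after step 4 (δ=0.25, a=-1.1): (-15.192665, 21.347476, 1.741281, 11.640000)
after step 5 (δ=0.24, a=0.1): (-15.587632, 23.641726, 2.026131, 11.660000)
after step 6 (δ=0.41, a=0.6): (-16.613159, 25.736128, 2.532911, 11.780000)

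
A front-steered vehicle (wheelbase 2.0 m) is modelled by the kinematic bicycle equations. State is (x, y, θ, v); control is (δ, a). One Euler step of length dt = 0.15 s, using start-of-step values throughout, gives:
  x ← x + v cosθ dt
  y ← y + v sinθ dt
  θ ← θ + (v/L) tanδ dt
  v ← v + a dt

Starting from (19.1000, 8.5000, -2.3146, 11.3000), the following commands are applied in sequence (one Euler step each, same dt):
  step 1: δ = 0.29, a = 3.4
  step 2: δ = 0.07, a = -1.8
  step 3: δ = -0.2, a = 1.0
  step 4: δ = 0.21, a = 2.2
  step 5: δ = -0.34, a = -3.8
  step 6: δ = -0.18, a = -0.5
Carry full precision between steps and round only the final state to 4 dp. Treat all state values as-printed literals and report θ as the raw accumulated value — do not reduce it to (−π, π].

(13.5171, -0.2478, -2.4633, 11.3750)

after step 1 (δ=0.29, a=3.4): (17.952329, 7.252652, -2.061695, 11.810000)
after step 2 (δ=0.07, a=-1.8): (17.117211, 5.690349, -1.999591, 11.540000)
after step 3 (δ=-0.2, a=1.0): (16.397504, 4.116061, -2.175037, 11.690000)
after step 4 (δ=0.21, a=2.2): (15.401276, 2.673047, -1.988164, 12.020000)
after step 5 (δ=-0.34, a=-3.8): (14.670420, 1.024818, -2.307058, 11.450000)
after step 6 (δ=-0.18, a=-0.5): (13.517080, -0.247822, -2.463324, 11.375000)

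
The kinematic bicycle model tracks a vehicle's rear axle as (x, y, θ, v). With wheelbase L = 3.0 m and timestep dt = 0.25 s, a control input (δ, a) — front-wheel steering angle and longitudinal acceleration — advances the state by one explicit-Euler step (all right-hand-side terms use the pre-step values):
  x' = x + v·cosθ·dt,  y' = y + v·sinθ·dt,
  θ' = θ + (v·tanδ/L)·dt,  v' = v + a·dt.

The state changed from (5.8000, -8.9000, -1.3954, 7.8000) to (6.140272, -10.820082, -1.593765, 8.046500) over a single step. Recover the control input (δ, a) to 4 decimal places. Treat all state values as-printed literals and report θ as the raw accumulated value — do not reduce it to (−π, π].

δ = -0.2962, a = 0.9860

a = (v'−v)/dt = (0.246500)/0.25 = 0.9860
Δθ = θ'−θ = -0.198365;  (v·dt/L) = 7.8000·0.25/3.0 = 0.650000
tan δ = Δθ·L/(v·dt) = -0.305177  →  δ = -0.2962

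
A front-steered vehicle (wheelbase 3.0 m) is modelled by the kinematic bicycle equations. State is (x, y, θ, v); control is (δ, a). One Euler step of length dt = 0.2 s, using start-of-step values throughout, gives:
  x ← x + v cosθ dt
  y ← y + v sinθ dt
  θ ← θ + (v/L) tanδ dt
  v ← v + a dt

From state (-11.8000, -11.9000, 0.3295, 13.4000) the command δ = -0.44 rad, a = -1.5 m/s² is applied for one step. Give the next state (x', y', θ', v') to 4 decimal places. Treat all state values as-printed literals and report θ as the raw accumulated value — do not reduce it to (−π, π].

(-9.2642, -11.0328, -0.0911, 13.1000)

x' = -11.8000 + 13.4000·cos(0.3295)·0.2 = -9.2642
y' = -11.9000 + 13.4000·sin(0.3295)·0.2 = -11.0328
θ' = 0.3295 + (13.4000/3.0)·tan(-0.44)·0.2 = -0.0911
v' = 13.4000 − 1.5000·0.2 = 13.1000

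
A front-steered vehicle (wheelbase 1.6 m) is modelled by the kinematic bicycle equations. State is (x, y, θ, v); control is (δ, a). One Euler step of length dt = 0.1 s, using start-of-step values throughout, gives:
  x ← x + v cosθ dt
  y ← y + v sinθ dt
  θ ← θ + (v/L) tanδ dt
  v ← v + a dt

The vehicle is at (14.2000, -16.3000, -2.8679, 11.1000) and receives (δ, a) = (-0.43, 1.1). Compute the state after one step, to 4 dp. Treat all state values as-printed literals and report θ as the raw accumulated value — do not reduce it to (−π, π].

(13.1313, -16.6000, -3.1861, 11.2100)

x' = 14.2000 + 11.1000·cos(-2.8679)·0.1 = 13.1313
y' = -16.3000 + 11.1000·sin(-2.8679)·0.1 = -16.6000
θ' = -2.8679 + (11.1000/1.6)·tan(-0.43)·0.1 = -3.1861
v' = 11.1000 + 1.1000·0.1 = 11.2100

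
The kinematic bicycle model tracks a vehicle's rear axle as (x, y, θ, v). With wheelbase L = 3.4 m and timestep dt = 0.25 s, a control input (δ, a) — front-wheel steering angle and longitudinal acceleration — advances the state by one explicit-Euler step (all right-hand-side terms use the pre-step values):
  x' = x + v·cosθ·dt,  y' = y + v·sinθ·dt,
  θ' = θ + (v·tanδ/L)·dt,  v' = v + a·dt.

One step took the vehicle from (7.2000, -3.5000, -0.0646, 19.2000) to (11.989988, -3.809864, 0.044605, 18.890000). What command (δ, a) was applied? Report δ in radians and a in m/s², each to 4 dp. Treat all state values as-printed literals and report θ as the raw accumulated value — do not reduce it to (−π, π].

δ = 0.0772, a = -1.2400

a = (v'−v)/dt = (-0.310000)/0.25 = -1.2400
Δθ = θ'−θ = 0.109205;  (v·dt/L) = 19.2000·0.25/3.4 = 1.411765
tan δ = Δθ·L/(v·dt) = 0.077354  →  δ = 0.0772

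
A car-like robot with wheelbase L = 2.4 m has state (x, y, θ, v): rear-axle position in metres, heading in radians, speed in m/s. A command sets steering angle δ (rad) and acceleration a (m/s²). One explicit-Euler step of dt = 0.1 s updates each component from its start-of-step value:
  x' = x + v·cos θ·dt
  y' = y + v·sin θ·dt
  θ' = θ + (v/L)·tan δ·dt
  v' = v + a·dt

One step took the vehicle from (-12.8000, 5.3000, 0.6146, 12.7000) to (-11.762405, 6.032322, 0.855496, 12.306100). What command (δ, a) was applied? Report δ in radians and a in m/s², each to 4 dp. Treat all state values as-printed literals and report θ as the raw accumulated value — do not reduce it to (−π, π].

a = (v'−v)/dt = (-0.393900)/0.1 = -3.9390
Δθ = θ'−θ = 0.240896;  (v·dt/L) = 12.7000·0.1/2.4 = 0.529167
tan δ = Δθ·L/(v·dt) = 0.455237  →  δ = 0.4272

δ = 0.4272, a = -3.9390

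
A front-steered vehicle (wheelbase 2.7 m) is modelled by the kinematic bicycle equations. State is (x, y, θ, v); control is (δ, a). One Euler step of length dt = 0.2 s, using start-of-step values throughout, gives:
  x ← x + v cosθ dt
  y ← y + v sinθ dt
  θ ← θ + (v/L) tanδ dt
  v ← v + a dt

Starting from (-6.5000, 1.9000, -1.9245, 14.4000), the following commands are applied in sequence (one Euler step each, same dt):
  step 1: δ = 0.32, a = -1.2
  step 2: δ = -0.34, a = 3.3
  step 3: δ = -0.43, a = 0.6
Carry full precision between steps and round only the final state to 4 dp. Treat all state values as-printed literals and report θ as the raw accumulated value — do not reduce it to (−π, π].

after step 1 (δ=0.32, a=-1.2): (-7.497559, -0.801717, -1.571018, 14.160000)
after step 2 (δ=-0.34, a=3.3): (-7.498186, -3.633717, -1.942049, 14.820000)
after step 3 (δ=-0.43, a=0.6): (-8.573474, -6.395791, -2.445513, 14.940000)

(-8.5735, -6.3958, -2.4455, 14.9400)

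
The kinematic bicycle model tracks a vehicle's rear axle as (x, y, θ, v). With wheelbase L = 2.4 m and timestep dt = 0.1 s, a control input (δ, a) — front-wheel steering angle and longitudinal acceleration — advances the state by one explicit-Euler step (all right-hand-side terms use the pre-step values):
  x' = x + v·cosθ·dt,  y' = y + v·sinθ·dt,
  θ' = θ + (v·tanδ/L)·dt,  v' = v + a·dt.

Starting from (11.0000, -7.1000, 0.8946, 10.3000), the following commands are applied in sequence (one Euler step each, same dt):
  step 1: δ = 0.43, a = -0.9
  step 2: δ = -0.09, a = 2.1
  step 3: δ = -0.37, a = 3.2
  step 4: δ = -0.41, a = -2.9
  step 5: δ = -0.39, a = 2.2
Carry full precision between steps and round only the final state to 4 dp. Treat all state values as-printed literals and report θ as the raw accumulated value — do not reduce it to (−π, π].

after step 1 (δ=0.43, a=-0.9): (11.644606, -6.296642, 1.091425, 10.210000)
after step 2 (δ=-0.09, a=2.1): (12.115513, -5.390724, 1.053034, 10.420000)
after step 3 (δ=-0.37, a=3.2): (12.631238, -4.485301, 0.884636, 10.740000)
after step 4 (δ=-0.41, a=-2.9): (13.311693, -3.654363, 0.690139, 10.450000)
after step 5 (δ=-0.39, a=2.2): (14.117552, -2.989070, 0.511159, 10.670000)

(14.1176, -2.9891, 0.5112, 10.6700)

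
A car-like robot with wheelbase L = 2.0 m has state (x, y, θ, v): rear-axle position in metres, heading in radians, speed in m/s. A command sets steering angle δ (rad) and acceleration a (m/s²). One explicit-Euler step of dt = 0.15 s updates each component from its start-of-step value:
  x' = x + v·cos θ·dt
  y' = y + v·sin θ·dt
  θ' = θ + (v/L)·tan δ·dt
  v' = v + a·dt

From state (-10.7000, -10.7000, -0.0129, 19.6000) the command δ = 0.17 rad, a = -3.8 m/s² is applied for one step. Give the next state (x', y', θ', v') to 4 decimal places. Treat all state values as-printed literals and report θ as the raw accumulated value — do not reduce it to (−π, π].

x' = -10.7000 + 19.6000·cos(-0.0129)·0.15 = -7.7602
y' = -10.7000 + 19.6000·sin(-0.0129)·0.15 = -10.7379
θ' = -0.0129 + (19.6000/2.0)·tan(0.17)·0.15 = 0.2394
v' = 19.6000 − 3.8000·0.15 = 19.0300

(-7.7602, -10.7379, 0.2394, 19.0300)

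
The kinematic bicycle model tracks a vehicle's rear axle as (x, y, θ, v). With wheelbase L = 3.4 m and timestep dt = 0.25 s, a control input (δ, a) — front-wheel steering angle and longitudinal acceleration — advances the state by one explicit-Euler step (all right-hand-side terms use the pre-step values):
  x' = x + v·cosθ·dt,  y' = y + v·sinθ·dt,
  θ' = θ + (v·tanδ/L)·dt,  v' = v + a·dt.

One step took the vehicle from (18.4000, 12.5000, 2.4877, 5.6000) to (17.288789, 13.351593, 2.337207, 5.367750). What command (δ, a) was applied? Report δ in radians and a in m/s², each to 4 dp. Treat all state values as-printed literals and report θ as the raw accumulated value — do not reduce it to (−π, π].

δ = -0.3504, a = -0.9290

a = (v'−v)/dt = (-0.232250)/0.25 = -0.9290
Δθ = θ'−θ = -0.150493;  (v·dt/L) = 5.6000·0.25/3.4 = 0.411765
tan δ = Δθ·L/(v·dt) = -0.365483  →  δ = -0.3504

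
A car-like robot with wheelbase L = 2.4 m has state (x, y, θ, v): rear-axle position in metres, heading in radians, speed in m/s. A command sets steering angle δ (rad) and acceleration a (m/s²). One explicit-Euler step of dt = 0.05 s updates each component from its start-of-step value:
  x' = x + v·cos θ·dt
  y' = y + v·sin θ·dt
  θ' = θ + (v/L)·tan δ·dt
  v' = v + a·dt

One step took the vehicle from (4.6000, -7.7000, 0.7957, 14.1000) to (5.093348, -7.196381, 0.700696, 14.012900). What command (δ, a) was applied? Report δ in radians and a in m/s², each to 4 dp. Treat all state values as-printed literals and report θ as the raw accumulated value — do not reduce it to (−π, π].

a = (v'−v)/dt = (-0.087100)/0.05 = -1.7420
Δθ = θ'−θ = -0.095004;  (v·dt/L) = 14.1000·0.05/2.4 = 0.293750
tan δ = Δθ·L/(v·dt) = -0.323418  →  δ = -0.3128

δ = -0.3128, a = -1.7420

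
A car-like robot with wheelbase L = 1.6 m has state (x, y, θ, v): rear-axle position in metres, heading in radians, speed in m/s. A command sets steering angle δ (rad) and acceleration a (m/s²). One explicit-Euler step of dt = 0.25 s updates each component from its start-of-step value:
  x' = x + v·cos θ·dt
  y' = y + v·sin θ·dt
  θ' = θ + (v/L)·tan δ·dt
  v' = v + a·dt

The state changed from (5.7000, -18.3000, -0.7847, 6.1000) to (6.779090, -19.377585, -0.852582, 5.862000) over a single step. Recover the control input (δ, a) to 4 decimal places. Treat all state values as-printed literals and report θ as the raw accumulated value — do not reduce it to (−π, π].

δ = -0.0711, a = -0.9520

a = (v'−v)/dt = (-0.238000)/0.25 = -0.9520
Δθ = θ'−θ = -0.067882;  (v·dt/L) = 6.1000·0.25/1.6 = 0.953125
tan δ = Δθ·L/(v·dt) = -0.071220  →  δ = -0.0711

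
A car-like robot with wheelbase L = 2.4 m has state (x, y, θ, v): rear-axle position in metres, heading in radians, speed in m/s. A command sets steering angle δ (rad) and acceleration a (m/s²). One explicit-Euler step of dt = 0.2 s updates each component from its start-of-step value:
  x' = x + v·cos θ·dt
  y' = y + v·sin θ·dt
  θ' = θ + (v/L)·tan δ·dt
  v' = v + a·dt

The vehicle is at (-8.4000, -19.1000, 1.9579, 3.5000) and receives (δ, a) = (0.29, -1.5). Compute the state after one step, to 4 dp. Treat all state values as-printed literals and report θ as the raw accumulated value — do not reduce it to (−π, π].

(-8.6643, -18.4518, 2.0449, 3.2000)

x' = -8.4000 + 3.5000·cos(1.9579)·0.2 = -8.6643
y' = -19.1000 + 3.5000·sin(1.9579)·0.2 = -18.4518
θ' = 1.9579 + (3.5000/2.4)·tan(0.29)·0.2 = 2.0449
v' = 3.5000 − 1.5000·0.2 = 3.2000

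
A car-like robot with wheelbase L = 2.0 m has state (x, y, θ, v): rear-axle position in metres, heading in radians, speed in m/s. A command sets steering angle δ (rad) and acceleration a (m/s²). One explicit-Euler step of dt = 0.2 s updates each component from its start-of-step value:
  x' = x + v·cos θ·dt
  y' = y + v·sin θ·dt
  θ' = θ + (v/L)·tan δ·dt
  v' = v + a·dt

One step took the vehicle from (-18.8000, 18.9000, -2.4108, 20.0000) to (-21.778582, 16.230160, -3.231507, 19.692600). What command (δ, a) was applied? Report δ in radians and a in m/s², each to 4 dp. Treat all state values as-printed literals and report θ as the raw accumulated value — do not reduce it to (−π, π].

δ = -0.3894, a = -1.5370

a = (v'−v)/dt = (-0.307400)/0.2 = -1.5370
Δθ = θ'−θ = -0.820707;  (v·dt/L) = 20.0000·0.2/2.0 = 2.000000
tan δ = Δθ·L/(v·dt) = -0.410354  →  δ = -0.3894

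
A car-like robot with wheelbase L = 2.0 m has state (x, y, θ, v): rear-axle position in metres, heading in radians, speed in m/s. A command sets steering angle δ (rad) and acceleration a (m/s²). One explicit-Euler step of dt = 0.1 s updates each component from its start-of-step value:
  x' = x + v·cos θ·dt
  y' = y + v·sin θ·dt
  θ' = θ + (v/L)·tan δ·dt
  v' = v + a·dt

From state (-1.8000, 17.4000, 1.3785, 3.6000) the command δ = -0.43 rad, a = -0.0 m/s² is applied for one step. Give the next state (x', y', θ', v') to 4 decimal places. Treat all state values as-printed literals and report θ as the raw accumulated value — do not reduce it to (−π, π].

(-1.7312, 17.7534, 1.2959, 3.6000)

x' = -1.8000 + 3.6000·cos(1.3785)·0.1 = -1.7312
y' = 17.4000 + 3.6000·sin(1.3785)·0.1 = 17.7534
θ' = 1.3785 + (3.6000/2.0)·tan(-0.43)·0.1 = 1.2959
v' = 3.6000 + 0.0000·0.1 = 3.6000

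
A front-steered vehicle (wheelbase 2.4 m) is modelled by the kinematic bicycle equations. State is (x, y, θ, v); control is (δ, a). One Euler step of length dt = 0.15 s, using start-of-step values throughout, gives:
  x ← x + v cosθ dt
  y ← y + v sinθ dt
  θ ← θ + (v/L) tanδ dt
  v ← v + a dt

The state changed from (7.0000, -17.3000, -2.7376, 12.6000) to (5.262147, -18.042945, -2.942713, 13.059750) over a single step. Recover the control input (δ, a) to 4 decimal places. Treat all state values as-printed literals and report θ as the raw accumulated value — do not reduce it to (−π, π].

a = (v'−v)/dt = (0.459750)/0.15 = 3.0650
Δθ = θ'−θ = -0.205113;  (v·dt/L) = 12.6000·0.15/2.4 = 0.787500
tan δ = Δθ·L/(v·dt) = -0.260461  →  δ = -0.2548

δ = -0.2548, a = 3.0650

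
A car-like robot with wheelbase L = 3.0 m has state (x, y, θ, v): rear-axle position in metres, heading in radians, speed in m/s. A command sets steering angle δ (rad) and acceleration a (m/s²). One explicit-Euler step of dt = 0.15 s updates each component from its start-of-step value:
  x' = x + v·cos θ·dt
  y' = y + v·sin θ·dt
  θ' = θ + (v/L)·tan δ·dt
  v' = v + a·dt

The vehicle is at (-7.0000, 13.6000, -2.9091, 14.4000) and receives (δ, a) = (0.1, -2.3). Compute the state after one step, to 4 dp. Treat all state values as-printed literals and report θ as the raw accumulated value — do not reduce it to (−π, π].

x' = -7.0000 + 14.4000·cos(-2.9091)·0.15 = -9.1019
y' = 13.6000 + 14.4000·sin(-2.9091)·0.15 = 13.1023
θ' = -2.9091 + (14.4000/3.0)·tan(0.1)·0.15 = -2.8369
v' = 14.4000 − 2.3000·0.15 = 14.0550

(-9.1019, 13.1023, -2.8369, 14.0550)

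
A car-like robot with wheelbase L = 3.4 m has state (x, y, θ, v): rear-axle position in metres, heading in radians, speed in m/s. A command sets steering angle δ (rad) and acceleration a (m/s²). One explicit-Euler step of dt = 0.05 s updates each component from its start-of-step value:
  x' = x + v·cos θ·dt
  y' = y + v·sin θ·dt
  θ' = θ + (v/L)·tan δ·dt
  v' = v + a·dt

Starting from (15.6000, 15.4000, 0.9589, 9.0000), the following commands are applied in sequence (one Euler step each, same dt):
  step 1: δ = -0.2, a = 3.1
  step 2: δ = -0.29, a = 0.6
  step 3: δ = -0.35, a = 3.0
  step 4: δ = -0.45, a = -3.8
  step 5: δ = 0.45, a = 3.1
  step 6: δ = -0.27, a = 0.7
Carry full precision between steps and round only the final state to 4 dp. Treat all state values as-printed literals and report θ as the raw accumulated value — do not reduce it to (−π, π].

(17.3666, 17.5086, 0.8034, 9.3350)

after step 1 (δ=-0.2, a=3.1): (15.858489, 15.768352, 0.932071, 9.155000)
after step 2 (δ=-0.29, a=0.6): (16.131387, 16.135860, 0.891895, 9.185000)
after step 3 (δ=-0.35, a=3.0): (16.419768, 16.493277, 0.842589, 9.335000)
after step 4 (δ=-0.45, a=-3.8): (16.730406, 16.841644, 0.776276, 9.145000)
after step 5 (δ=0.45, a=3.1): (17.056666, 17.162006, 0.841239, 9.300000)
after step 6 (δ=-0.27, a=0.7): (17.366607, 17.508649, 0.803389, 9.335000)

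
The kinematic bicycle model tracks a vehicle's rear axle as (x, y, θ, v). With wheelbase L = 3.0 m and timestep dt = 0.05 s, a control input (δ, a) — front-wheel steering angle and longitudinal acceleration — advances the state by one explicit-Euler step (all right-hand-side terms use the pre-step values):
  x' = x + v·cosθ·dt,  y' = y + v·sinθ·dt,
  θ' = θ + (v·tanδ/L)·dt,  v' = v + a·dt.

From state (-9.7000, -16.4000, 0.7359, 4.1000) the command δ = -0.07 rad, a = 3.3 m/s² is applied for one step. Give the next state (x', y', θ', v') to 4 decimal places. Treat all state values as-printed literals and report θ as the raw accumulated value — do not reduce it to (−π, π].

x' = -9.7000 + 4.1000·cos(0.7359)·0.05 = -9.5480
y' = -16.4000 + 4.1000·sin(0.7359)·0.05 = -16.2624
θ' = 0.7359 + (4.1000/3.0)·tan(-0.07)·0.05 = 0.7311
v' = 4.1000 + 3.3000·0.05 = 4.2650

(-9.5480, -16.2624, 0.7311, 4.2650)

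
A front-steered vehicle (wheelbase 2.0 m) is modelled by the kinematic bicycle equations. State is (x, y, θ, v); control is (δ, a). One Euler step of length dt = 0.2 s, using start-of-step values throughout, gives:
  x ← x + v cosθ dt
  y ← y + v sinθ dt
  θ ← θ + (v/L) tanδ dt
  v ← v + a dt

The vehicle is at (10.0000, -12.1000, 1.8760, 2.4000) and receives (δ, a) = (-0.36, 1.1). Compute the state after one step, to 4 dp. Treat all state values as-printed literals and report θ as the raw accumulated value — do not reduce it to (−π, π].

x' = 10.0000 + 2.4000·cos(1.8760)·0.2 = 9.8558
y' = -12.1000 + 2.4000·sin(1.8760)·0.2 = -11.6422
θ' = 1.8760 + (2.4000/2.0)·tan(-0.36)·0.2 = 1.7857
v' = 2.4000 + 1.1000·0.2 = 2.6200

(9.8558, -11.6422, 1.7857, 2.6200)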